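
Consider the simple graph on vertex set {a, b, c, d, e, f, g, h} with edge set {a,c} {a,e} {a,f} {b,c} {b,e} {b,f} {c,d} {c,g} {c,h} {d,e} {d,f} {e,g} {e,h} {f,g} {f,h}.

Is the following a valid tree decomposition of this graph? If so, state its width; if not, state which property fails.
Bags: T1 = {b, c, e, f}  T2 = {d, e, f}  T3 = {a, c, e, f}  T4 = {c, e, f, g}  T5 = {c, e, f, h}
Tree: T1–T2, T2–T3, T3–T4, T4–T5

A tree decomposition must satisfy three properties: every vertex lies in some bag; for every edge, both endpoints lie together in some bag; and for every vertex, the bags containing it form a connected subtree. Here edge (c,d) lies in no bag, so the decomposition is invalid.

No — edge (c,d) lies in no bag.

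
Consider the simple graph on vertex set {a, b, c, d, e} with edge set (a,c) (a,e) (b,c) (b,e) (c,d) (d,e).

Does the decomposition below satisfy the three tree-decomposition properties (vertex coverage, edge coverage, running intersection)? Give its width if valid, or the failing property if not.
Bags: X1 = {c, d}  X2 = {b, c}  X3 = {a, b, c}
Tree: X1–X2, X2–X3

A tree decomposition must satisfy three properties: every vertex lies in some bag; for every edge, both endpoints lie together in some bag; and for every vertex, the bags containing it form a connected subtree. Here vertex e appears in no bag, so the decomposition is invalid.

No — vertex e appears in no bag.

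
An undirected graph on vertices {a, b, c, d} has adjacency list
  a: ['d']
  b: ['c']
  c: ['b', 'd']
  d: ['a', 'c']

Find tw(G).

A width-1 tree decomposition is:
Bags: B1 = {b, c}  B2 = {c, d}  B3 = {a, d}
Tree: B1–B2, B2–B3
Each bag holds 2 vertices, so the decomposition has width 1, which upper-bounds the treewidth. G has an edge, so its treewidth is at least 1. Combining the bounds, tw(G) = 1.

1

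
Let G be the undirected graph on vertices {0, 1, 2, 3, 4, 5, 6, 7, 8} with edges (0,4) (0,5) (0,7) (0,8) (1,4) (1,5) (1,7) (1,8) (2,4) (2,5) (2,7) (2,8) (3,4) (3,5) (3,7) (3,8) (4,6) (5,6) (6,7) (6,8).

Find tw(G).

4

A width-4 tree decomposition is:
Bags: B1 = {3, 4, 5, 7, 8}  B2 = {0, 4, 5, 7, 8}  B3 = {4, 5, 6, 7, 8}  B4 = {2, 4, 5, 7, 8}  B5 = {1, 4, 5, 7, 8}
Tree: B1–B2, B2–B3, B3–B4, B4–B5
Every bag has size at most 5, so the width is 5 − 1 = 4 and tw(G) ≤ 4. For the lower bound: the 5 vertex sets {3,8}, {0,4}, {6,7}, {5}, {2} are disjoint, each induces a connected subgraph, and every pair is joined by at least one edge of G. Contracting each set to a single vertex therefore yields K_{5} as a minor, and since treewidth is minor-monotone, tw(G) ≥ tw(K_{5}) = 4. The upper and lower bounds meet at 4, so that is the treewidth.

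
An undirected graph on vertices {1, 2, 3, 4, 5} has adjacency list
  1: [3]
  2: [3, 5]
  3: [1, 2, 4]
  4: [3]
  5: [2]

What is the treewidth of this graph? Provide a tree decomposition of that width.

Treewidth 1.
One optimal decomposition is:
Bags: B1 = {2, 5}  B2 = {2, 3}  B3 = {1, 3}  B4 = {3, 4}
Tree: B1–B2, B2–B3, B3–B4

Every bag has size at most 2, so the width is 2 − 1 = 1 and tw(G) ≤ 1. G has an edge, so its treewidth is at least 1. Therefore the treewidth is 1.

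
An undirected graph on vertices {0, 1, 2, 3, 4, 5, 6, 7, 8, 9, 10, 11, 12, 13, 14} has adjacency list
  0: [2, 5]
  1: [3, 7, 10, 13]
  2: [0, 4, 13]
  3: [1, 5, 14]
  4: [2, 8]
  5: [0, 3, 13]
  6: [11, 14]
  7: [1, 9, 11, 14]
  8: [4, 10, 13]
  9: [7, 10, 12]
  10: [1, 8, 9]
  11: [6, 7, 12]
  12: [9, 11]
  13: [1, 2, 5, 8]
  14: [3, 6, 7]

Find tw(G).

3

A width-3 tree decomposition is:
Bags: B1 = {6, 11, 12, 14}  B2 = {7, 11, 12, 14}  B3 = {7, 9, 12, 14}  B4 = {3, 7, 9, 14}  B5 = {1, 3, 7, 9}  B6 = {1, 3, 9, 10}  B7 = {1, 3, 5, 10}  B8 = {1, 5, 10, 13}  B9 = {5, 8, 10, 13}  B10 = {0, 5, 8, 13}  B11 = {0, 2, 8, 13}  B12 = {0, 2, 4, 8}
Tree: B1–B2, B2–B3, B3–B4, B4–B5, B5–B6, B6–B7, B7–B8, B8–B9, B9–B10, B10–B11, B11–B12
Each bag holds 4 vertices, so the decomposition has width 3, which upper-bounds the treewidth. For the lower bound: the 4 vertex sets {6,11,12}, {14}, {7}, {1,3,9,10} are disjoint, each induces a connected subgraph, and every pair is joined by at least one edge of G. Contracting each set to a single vertex therefore yields K_{4} as a minor, and since treewidth is minor-monotone, tw(G) ≥ tw(K_{4}) = 3. Therefore the treewidth is 3.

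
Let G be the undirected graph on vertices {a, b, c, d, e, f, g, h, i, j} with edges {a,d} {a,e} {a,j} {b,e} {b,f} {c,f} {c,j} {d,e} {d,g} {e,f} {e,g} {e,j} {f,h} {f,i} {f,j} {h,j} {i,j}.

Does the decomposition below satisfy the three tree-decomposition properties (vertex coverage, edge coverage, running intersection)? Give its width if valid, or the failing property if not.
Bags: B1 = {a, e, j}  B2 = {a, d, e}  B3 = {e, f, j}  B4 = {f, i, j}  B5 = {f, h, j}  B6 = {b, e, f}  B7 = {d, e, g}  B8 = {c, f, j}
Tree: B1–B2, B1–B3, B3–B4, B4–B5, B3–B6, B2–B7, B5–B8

Yes; width 2.

Every vertex of G appears in some bag (union = {a, b, c, d, e, f, g, h, i, j}); every edge is covered by a bag; and for each vertex v the set of bags containing v is connected in the bag tree. The decomposition is therefore valid. The largest bag has 3 vertices, so the width is 2.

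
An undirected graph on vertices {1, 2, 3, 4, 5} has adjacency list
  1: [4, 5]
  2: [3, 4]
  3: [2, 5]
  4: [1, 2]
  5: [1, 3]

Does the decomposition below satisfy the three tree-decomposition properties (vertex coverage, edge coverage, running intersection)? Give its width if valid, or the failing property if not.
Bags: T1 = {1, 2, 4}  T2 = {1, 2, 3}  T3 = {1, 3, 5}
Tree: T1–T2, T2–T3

Every vertex of G appears in some bag (union = {1, 2, 3, 4, 5}); every edge is covered by a bag; and for each vertex v the set of bags containing v is connected in the bag tree. The decomposition is therefore valid. The largest bag has 3 vertices, so the width is 2.

Yes; width 2.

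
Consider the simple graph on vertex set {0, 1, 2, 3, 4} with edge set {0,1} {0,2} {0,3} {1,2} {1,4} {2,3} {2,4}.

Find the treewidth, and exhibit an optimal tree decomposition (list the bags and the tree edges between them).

Each bag holds 3 vertices, so the decomposition has width 2, which upper-bounds the treewidth. On the other hand G contains the 3-clique {0, 1, 2}. A clique must lie in a single bag of any decomposition, so no decomposition can have width below 2. Combining the bounds, tw(G) = 2.

Treewidth 2.
Bags: B1 = {0, 2, 3}  B2 = {0, 1, 2}  B3 = {1, 2, 4}
Tree: B1–B2, B2–B3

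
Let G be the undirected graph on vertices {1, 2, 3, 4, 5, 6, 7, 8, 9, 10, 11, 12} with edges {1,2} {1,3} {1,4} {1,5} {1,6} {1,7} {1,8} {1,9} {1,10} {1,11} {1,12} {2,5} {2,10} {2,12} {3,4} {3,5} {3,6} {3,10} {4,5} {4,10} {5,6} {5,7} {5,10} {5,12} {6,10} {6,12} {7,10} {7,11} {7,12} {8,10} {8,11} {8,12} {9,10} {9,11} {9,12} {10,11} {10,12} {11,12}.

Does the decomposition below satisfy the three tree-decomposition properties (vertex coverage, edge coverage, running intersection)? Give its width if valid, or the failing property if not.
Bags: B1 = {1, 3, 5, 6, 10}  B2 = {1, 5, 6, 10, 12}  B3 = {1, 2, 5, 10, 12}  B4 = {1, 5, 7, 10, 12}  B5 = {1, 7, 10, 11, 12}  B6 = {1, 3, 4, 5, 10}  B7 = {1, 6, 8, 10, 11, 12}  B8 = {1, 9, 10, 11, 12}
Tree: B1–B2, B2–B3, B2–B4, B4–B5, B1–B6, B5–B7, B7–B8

No — bags containing vertex 6 are not connected in the tree.

A tree decomposition must satisfy three properties: every vertex lies in some bag; for every edge, both endpoints lie together in some bag; and for every vertex, the bags containing it form a connected subtree. Here bags containing vertex 6 are not connected in the tree, so the decomposition is invalid.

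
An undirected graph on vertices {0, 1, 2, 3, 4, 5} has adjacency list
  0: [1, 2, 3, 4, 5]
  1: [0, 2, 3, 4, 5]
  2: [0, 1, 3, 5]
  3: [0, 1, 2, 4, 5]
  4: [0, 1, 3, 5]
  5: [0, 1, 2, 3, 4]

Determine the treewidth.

4

A width-4 tree decomposition is:
Bags: B1 = {0, 1, 3, 4, 5}  B2 = {0, 1, 2, 3, 5}
Tree: B1–B2
Every bag has size at most 5, so the width is 5 − 1 = 4 and tw(G) ≤ 4. On the other hand G contains the 5-clique {0, 1, 2, 3, 5}. A clique must lie in a single bag of any decomposition, so no decomposition can have width below 4. Therefore the treewidth is 4.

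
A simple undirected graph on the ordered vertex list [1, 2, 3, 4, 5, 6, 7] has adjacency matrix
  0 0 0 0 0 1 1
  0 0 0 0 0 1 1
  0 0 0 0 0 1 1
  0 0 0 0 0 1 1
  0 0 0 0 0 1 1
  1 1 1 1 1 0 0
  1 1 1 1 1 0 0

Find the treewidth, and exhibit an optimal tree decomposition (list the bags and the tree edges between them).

Treewidth 2.
Bags: B1 = {3, 6, 7}  B2 = {2, 6, 7}  B3 = {1, 6, 7}  B4 = {5, 6, 7}  B5 = {4, 6, 7}
Tree: B1–B2, B2–B3, B3–B4, B4–B5

Each bag holds 3 vertices, so the decomposition has width 2, which upper-bounds the treewidth. For the lower bound, G contains the cycle 6–3–7–2–6, so G is not a forest; only forests have treewidth ≤ 1, hence tw(G) ≥ 2. Combining the bounds, tw(G) = 2.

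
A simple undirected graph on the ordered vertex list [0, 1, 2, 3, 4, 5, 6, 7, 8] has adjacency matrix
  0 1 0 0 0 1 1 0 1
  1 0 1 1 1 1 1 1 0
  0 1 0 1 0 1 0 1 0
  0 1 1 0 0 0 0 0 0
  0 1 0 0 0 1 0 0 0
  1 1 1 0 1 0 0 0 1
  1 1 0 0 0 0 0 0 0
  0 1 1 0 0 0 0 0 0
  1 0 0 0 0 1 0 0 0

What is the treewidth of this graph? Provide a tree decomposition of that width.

The largest bag has 3 vertices, giving width 2; this decomposition certifies tw(G) ≤ 2. Conversely, {0, 5, 8} is a clique of size 3, and the vertices of any clique must share a bag in every tree decomposition; so some bag has ≥ 3 vertices and tw(G) ≥ 2. Hence tw(G) = 2 exactly.

Treewidth 2.
One optimal decomposition is:
Bags: B1 = {1, 2, 7}  B2 = {1, 2, 5}  B3 = {0, 1, 5}  B4 = {0, 1, 6}  B5 = {1, 2, 3}  B6 = {1, 4, 5}  B7 = {0, 5, 8}
Tree: B1–B2, B2–B3, B3–B4, B2–B5, B2–B6, B3–B7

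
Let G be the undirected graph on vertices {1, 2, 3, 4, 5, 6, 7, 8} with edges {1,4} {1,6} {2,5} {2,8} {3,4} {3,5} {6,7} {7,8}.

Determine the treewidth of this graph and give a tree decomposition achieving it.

The largest bag has 3 vertices, giving width 2; this decomposition certifies tw(G) ≤ 2. For the lower bound, G contains the cycle 7–8–2–5–3–4–1–6–7, so G is not a forest; only forests have treewidth ≤ 1, hence tw(G) ≥ 2. Combining the bounds, tw(G) = 2.

Treewidth 2.
Bags: B1 = {2, 7, 8}  B2 = {2, 5, 7}  B3 = {3, 5, 7}  B4 = {3, 4, 7}  B5 = {1, 4, 7}  B6 = {1, 6, 7}
Tree: B1–B2, B2–B3, B3–B4, B4–B5, B5–B6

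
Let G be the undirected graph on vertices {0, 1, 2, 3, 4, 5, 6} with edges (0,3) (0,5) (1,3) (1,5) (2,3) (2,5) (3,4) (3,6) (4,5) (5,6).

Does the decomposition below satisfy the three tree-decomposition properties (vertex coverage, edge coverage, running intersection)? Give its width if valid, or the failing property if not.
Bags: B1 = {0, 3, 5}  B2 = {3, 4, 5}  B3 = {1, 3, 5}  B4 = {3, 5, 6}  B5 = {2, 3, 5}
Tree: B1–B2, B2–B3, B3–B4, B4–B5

Every vertex of G appears in some bag (union = {0, 1, 2, 3, 4, 5, 6}); every edge is covered by a bag; and for each vertex v the set of bags containing v is connected in the bag tree. The decomposition is therefore valid. The largest bag has 3 vertices, so the width is 2.

Yes; width 2.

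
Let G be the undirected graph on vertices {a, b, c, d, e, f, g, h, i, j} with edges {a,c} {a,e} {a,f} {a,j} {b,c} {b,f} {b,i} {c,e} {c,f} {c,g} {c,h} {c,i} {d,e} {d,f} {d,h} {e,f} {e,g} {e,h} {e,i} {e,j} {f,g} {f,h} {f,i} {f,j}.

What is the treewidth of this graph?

3

A width-3 tree decomposition is:
Bags: B1 = {c, e, f, g}  B2 = {a, c, e, f}  B3 = {a, e, f, j}  B4 = {c, e, f, i}  B5 = {c, e, f, h}  B6 = {b, c, f, i}  B7 = {d, e, f, h}
Tree: B1–B2, B2–B3, B1–B4, B2–B5, B4–B6, B5–B7
Each bag holds 4 vertices, so the decomposition has width 3, which upper-bounds the treewidth. Conversely, {d, e, f, h} is a clique of size 4, and the vertices of any clique must share a bag in every tree decomposition; so some bag has ≥ 4 vertices and tw(G) ≥ 3. Combining the bounds, tw(G) = 3.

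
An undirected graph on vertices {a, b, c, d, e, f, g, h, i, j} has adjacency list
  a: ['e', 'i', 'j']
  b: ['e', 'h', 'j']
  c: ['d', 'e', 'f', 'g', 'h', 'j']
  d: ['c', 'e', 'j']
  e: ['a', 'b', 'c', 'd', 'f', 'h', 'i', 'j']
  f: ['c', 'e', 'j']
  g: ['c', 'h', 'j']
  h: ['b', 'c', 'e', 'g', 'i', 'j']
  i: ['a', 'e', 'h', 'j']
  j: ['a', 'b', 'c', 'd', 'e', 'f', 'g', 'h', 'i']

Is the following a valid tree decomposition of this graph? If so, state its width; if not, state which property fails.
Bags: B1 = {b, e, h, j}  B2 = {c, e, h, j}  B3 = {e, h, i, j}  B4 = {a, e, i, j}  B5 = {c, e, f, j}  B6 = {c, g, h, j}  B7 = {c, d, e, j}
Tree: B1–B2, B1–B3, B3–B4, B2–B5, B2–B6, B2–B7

Yes; width 3.

Checking the three conditions: (i) the bags cover all of {a, b, c, d, e, f, g, h, i, j}; (ii) for each edge, some bag contains both endpoints; (iii) the bags containing any fixed vertex form a subtree. All hold, so the decomposition is valid with width 4 − 1 = 3.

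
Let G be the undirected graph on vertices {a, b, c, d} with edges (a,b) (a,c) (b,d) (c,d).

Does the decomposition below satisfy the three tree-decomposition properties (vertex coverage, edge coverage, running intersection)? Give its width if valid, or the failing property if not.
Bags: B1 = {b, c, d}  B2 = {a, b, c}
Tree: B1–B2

Every vertex of G appears in some bag (union = {a, b, c, d}); every edge is covered by a bag; and for each vertex v the set of bags containing v is connected in the bag tree. The decomposition is therefore valid. The largest bag has 3 vertices, so the width is 2.

Yes; width 2.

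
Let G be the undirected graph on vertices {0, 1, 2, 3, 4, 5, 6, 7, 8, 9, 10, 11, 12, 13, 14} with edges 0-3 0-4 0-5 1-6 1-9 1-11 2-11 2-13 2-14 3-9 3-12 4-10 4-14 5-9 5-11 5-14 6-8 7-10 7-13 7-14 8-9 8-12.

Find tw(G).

3

A width-3 tree decomposition is:
Bags: B1 = {3, 6, 8, 12}  B2 = {3, 6, 8, 9}  B3 = {1, 3, 6, 9}  B4 = {0, 1, 3, 9}  B5 = {0, 1, 5, 9}  B6 = {0, 1, 5, 11}  B7 = {0, 4, 5, 11}  B8 = {4, 5, 11, 14}  B9 = {2, 4, 11, 14}  B10 = {2, 4, 10, 14}  B11 = {2, 7, 10, 14}  B12 = {2, 7, 10, 13}
Tree: B1–B2, B2–B3, B3–B4, B4–B5, B5–B6, B6–B7, B7–B8, B8–B9, B9–B10, B10–B11, B11–B12
The largest bag has 4 vertices, giving width 3; this decomposition certifies tw(G) ≤ 3. For the lower bound: the 4 vertex sets {6,8,12}, {3}, {9}, {0,1,5,11} are disjoint, each induces a connected subgraph, and every pair is joined by at least one edge of G. Contracting each set to a single vertex therefore yields K_{4} as a minor, and since treewidth is minor-monotone, tw(G) ≥ tw(K_{4}) = 3. Therefore the treewidth is 3.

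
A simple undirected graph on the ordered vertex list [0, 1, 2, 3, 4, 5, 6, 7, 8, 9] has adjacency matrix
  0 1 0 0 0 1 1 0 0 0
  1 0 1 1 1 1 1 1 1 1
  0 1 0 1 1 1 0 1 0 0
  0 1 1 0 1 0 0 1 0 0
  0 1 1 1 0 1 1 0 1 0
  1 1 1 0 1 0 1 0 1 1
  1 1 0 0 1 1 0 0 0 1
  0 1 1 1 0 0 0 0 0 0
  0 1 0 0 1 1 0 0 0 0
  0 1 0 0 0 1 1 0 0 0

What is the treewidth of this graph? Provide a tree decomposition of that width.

Treewidth 3.
One such decomposition:
Bags: B1 = {1, 4, 5, 6}  B2 = {1, 2, 4, 5}  B3 = {1, 2, 3, 4}  B4 = {1, 2, 3, 7}  B5 = {1, 5, 6, 9}  B6 = {0, 1, 5, 6}  B7 = {1, 4, 5, 8}
Tree: B1–B2, B2–B3, B3–B4, B1–B5, B1–B6, B2–B7

Every bag has size at most 4, so the width is 4 − 1 = 3 and tw(G) ≤ 3. Conversely, {1, 2, 3, 4} is a clique of size 4, and the vertices of any clique must share a bag in every tree decomposition; so some bag has ≥ 4 vertices and tw(G) ≥ 3. Combining the bounds, tw(G) = 3.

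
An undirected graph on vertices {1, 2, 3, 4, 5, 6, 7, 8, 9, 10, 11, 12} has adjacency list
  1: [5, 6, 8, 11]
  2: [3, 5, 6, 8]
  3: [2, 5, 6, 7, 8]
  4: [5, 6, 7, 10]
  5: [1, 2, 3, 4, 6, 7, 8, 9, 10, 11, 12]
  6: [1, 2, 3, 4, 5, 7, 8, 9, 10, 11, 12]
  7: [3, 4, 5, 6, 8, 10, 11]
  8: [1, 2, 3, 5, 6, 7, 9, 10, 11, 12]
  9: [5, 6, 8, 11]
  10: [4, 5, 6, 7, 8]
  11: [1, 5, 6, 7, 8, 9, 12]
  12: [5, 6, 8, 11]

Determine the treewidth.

4

A width-4 tree decomposition is:
Bags: B1 = {5, 6, 7, 8, 11}  B2 = {5, 6, 7, 8, 10}  B3 = {4, 5, 6, 7, 10}  B4 = {3, 5, 6, 7, 8}  B5 = {1, 5, 6, 8, 11}  B6 = {2, 3, 5, 6, 8}  B7 = {5, 6, 8, 9, 11}  B8 = {5, 6, 8, 11, 12}
Tree: B1–B2, B2–B3, B2–B4, B1–B5, B4–B6, B1–B7, B1–B8
Each bag holds 5 vertices, so the decomposition has width 4, which upper-bounds the treewidth. Conversely, {5, 6, 7, 8, 10} is a clique of size 5, and the vertices of any clique must share a bag in every tree decomposition; so some bag has ≥ 5 vertices and tw(G) ≥ 4. Hence tw(G) = 4 exactly.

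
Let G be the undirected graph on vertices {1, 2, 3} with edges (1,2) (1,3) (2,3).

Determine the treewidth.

A width-2 tree decomposition is:
Bags: B1 = {1, 2, 3}
Tree: (single bag)
A single bag containing all 3 vertices is trivially a valid decomposition of width 2. Conversely, {1, 2, 3} is a clique of size 3, and the vertices of any clique must share a bag in every tree decomposition; so some bag has ≥ 3 vertices and tw(G) ≥ 2. Therefore the treewidth is 2.

2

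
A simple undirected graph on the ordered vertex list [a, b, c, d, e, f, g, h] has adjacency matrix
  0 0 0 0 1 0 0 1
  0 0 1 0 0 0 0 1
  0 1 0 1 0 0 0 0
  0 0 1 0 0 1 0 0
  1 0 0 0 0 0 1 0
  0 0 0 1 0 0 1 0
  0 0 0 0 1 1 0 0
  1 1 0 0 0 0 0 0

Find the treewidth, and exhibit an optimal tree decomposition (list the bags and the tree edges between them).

The largest bag has 3 vertices, giving width 2; this decomposition certifies tw(G) ≤ 2. Since h–a–e–g–f–d–c–b–h is a cycle in G, G is not acyclic. Forests are exactly the graphs of treewidth ≤ 1, so tw(G) ≥ 2. Combining the bounds, tw(G) = 2.

Treewidth 2.
One optimal decomposition is:
Bags: B1 = {a, e, h}  B2 = {e, g, h}  B3 = {f, g, h}  B4 = {d, f, h}  B5 = {c, d, h}  B6 = {b, c, h}
Tree: B1–B2, B2–B3, B3–B4, B4–B5, B5–B6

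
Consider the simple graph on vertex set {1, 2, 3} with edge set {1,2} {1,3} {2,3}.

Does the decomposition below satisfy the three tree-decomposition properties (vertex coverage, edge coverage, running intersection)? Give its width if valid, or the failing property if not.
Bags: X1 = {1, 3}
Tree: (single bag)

No — vertex 2 appears in no bag.

A tree decomposition must satisfy three properties: every vertex lies in some bag; for every edge, both endpoints lie together in some bag; and for every vertex, the bags containing it form a connected subtree. Here vertex 2 appears in no bag, so the decomposition is invalid.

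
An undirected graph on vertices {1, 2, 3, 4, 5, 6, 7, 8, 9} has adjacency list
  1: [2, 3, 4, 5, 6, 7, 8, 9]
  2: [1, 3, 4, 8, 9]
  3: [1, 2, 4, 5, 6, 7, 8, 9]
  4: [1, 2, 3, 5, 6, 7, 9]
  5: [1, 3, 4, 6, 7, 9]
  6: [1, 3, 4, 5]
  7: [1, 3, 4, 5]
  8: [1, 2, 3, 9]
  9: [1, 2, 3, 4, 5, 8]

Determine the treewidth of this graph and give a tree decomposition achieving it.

Treewidth 4.
Bags: B1 = {1, 2, 3, 4, 9}  B2 = {1, 3, 4, 5, 9}  B3 = {1, 3, 4, 5, 6}  B4 = {1, 3, 4, 5, 7}  B5 = {1, 2, 3, 8, 9}
Tree: B1–B2, B2–B3, B2–B4, B1–B5

Each bag holds 5 vertices, so the decomposition has width 4, which upper-bounds the treewidth. For the lower bound, the 5 vertices {1, 2, 3, 8, 9} are pairwise adjacent, and any tree decomposition puts a clique entirely inside one bag — forcing width ≥ 4. Therefore the treewidth is 4.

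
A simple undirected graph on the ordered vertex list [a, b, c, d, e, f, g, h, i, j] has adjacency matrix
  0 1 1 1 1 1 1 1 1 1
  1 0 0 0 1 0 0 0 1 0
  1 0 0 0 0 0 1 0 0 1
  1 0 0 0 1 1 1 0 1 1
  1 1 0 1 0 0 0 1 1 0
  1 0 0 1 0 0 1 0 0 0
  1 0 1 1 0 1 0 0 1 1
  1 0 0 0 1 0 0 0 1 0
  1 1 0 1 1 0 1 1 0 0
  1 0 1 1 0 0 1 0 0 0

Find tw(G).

A width-3 tree decomposition is:
Bags: B1 = {a, d, g, i}  B2 = {a, d, g, j}  B3 = {a, d, e, i}  B4 = {a, c, g, j}  B5 = {a, d, f, g}  B6 = {a, b, e, i}  B7 = {a, e, h, i}
Tree: B1–B2, B1–B3, B2–B4, B1–B5, B3–B6, B6–B7
Every bag has size at most 4, so the width is 4 − 1 = 3 and tw(G) ≤ 3. Conversely, {a, d, g, j} is a clique of size 4, and the vertices of any clique must share a bag in every tree decomposition; so some bag has ≥ 4 vertices and tw(G) ≥ 3. Combining the bounds, tw(G) = 3.

3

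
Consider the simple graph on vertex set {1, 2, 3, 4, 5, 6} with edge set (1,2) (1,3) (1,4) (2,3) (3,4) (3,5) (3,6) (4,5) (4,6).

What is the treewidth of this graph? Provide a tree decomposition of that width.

Treewidth 2.
One optimal decomposition is:
Bags: B1 = {1, 2, 3}  B2 = {1, 3, 4}  B3 = {3, 4, 6}  B4 = {3, 4, 5}
Tree: B1–B2, B2–B3, B3–B4

The largest bag has 3 vertices, giving width 2; this decomposition certifies tw(G) ≤ 2. On the other hand G contains the 3-clique {1, 2, 3}. A clique must lie in a single bag of any decomposition, so no decomposition can have width below 2. Therefore the treewidth is 2.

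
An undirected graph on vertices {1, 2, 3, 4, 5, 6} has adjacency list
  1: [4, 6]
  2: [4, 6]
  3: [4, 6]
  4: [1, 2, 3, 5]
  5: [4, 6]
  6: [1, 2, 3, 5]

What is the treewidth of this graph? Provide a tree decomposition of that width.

The largest bag has 3 vertices, giving width 2; this decomposition certifies tw(G) ≤ 2. For the lower bound, G contains the cycle 4–2–6–5–4, so G is not a forest; only forests have treewidth ≤ 1, hence tw(G) ≥ 2. The upper and lower bounds meet at 2, so that is the treewidth.

Treewidth 2.
Bags: B1 = {2, 4, 6}  B2 = {4, 5, 6}  B3 = {1, 4, 6}  B4 = {3, 4, 6}
Tree: B1–B2, B2–B3, B3–B4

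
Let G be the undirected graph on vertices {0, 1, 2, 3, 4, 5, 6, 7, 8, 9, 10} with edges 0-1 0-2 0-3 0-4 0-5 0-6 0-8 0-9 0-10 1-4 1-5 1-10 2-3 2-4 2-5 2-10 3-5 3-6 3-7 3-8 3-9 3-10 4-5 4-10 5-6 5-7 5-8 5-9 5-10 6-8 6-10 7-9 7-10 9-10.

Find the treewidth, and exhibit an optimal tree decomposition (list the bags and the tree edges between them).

Treewidth 4.
One optimal decomposition is:
Bags: B1 = {0, 2, 3, 5, 10}  B2 = {0, 3, 5, 6, 10}  B3 = {0, 2, 4, 5, 10}  B4 = {0, 3, 5, 6, 8}  B5 = {0, 1, 4, 5, 10}  B6 = {0, 3, 5, 9, 10}  B7 = {3, 5, 7, 9, 10}
Tree: B1–B2, B1–B3, B2–B4, B3–B5, B1–B6, B6–B7

The largest bag has 5 vertices, giving width 4; this decomposition certifies tw(G) ≤ 4. Conversely, {0, 3, 5, 6, 8} is a clique of size 5, and the vertices of any clique must share a bag in every tree decomposition; so some bag has ≥ 5 vertices and tw(G) ≥ 4. Therefore the treewidth is 4.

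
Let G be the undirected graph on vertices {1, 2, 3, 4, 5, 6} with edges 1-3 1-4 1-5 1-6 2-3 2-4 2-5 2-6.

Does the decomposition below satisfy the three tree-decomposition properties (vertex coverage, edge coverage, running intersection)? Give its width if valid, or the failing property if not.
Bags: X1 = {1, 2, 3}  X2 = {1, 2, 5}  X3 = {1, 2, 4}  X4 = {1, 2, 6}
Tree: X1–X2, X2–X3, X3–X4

Vertex coverage: the bags together contain {1, 2, 3, 4, 5, 6}, the full vertex set. Edge coverage: each edge of G has both endpoints in at least one bag. Running intersection: for every vertex, the bags containing it form a connected subtree. All three properties hold, so this is a valid tree decomposition of width max|bag| − 1 = 2, and hence tw(G) ≤ 2.

Yes; width 2.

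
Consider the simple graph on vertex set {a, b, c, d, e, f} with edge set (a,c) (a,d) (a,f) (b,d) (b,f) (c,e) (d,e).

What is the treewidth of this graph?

A width-2 tree decomposition is:
Bags: B1 = {c, d, e}  B2 = {a, c, d}  B3 = {a, b, d}  B4 = {a, b, f}
Tree: B1–B2, B2–B3, B3–B4
Every bag has size at most 3, so the width is 3 − 1 = 2 and tw(G) ≤ 2. The edges e–c–a–d–e form a cycle, so G is not a tree and its treewidth is at least 2. Therefore the treewidth is 2.

2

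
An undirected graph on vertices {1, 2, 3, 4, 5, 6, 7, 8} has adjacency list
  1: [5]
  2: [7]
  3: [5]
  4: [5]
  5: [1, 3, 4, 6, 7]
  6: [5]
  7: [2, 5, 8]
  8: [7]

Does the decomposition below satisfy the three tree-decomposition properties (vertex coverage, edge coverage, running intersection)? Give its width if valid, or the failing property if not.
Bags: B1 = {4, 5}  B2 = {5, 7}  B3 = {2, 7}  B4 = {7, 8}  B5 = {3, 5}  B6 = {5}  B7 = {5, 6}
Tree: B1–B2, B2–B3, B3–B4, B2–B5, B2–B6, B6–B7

A tree decomposition must satisfy three properties: every vertex lies in some bag; for every edge, both endpoints lie together in some bag; and for every vertex, the bags containing it form a connected subtree. Here vertex 1 appears in no bag, so the decomposition is invalid.

No — vertex 1 appears in no bag.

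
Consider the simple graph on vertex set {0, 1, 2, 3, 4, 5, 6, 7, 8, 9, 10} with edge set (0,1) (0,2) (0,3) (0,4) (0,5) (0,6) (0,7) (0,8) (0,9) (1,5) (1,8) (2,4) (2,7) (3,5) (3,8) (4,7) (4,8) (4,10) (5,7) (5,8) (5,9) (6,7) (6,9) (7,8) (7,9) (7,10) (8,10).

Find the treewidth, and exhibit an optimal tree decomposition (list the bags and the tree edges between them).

Every bag has size at most 4, so the width is 4 − 1 = 3 and tw(G) ≤ 3. For the lower bound, the 4 vertices {0, 1, 5, 8} are pairwise adjacent, and any tree decomposition puts a clique entirely inside one bag — forcing width ≥ 3. Therefore the treewidth is 3.

Treewidth 3.
Bags: B1 = {0, 4, 7, 8}  B2 = {0, 5, 7, 8}  B3 = {0, 5, 7, 9}  B4 = {4, 7, 8, 10}  B5 = {0, 2, 4, 7}  B6 = {0, 1, 5, 8}  B7 = {0, 3, 5, 8}  B8 = {0, 6, 7, 9}
Tree: B1–B2, B2–B3, B1–B4, B1–B5, B2–B6, B2–B7, B3–B8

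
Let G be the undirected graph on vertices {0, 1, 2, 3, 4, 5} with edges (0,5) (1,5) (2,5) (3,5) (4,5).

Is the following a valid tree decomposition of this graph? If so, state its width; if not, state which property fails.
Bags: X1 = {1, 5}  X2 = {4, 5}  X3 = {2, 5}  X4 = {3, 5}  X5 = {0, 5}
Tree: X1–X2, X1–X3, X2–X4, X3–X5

Yes; width 1.

Checking the three conditions: (i) the bags cover all of {0, 1, 2, 3, 4, 5}; (ii) for each edge, some bag contains both endpoints; (iii) the bags containing any fixed vertex form a subtree. All hold, so the decomposition is valid with width 2 − 1 = 1.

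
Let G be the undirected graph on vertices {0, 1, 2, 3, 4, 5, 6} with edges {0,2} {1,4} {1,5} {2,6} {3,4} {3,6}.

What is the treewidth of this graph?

1

A width-1 tree decomposition is:
Bags: B1 = {0, 2}  B2 = {2, 6}  B3 = {3, 6}  B4 = {3, 4}  B5 = {1, 4}  B6 = {1, 5}
Tree: B1–B2, B2–B3, B3–B4, B4–B5, B5–B6
Each bag holds 2 vertices, so the decomposition has width 1, which upper-bounds the treewidth. Any graph with an edge has treewidth ≥ 1, and G has the edge 0–2. Combining the bounds, tw(G) = 1.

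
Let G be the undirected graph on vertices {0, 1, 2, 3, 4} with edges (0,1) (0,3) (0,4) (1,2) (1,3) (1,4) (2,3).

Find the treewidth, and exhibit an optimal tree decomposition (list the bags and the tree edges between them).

Each bag holds 3 vertices, so the decomposition has width 2, which upper-bounds the treewidth. For the lower bound, the 3 vertices {0, 1, 3} are pairwise adjacent, and any tree decomposition puts a clique entirely inside one bag — forcing width ≥ 2. Combining the bounds, tw(G) = 2.

Treewidth 2.
One optimal decomposition is:
Bags: B1 = {1, 2, 3}  B2 = {0, 1, 3}  B3 = {0, 1, 4}
Tree: B1–B2, B2–B3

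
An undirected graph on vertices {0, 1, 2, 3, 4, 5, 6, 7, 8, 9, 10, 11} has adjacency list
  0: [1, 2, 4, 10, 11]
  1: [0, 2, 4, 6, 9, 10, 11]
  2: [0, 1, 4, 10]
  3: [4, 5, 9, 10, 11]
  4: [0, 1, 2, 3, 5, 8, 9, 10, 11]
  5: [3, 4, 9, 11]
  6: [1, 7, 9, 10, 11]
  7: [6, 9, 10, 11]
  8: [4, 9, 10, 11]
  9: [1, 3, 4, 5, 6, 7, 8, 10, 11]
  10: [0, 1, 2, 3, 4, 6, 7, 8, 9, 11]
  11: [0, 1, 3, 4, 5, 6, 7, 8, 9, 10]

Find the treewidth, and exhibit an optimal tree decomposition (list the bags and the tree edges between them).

Every bag has size at most 5, so the width is 5 − 1 = 4 and tw(G) ≤ 4. For the lower bound, the 5 vertices {0, 1, 2, 4, 10} are pairwise adjacent, and any tree decomposition puts a clique entirely inside one bag — forcing width ≥ 4. Combining the bounds, tw(G) = 4.

Treewidth 4.
One such decomposition:
Bags: B1 = {1, 4, 9, 10, 11}  B2 = {3, 4, 9, 10, 11}  B3 = {1, 6, 9, 10, 11}  B4 = {4, 8, 9, 10, 11}  B5 = {3, 4, 5, 9, 11}  B6 = {0, 1, 4, 10, 11}  B7 = {0, 1, 2, 4, 10}  B8 = {6, 7, 9, 10, 11}
Tree: B1–B2, B1–B3, B1–B4, B2–B5, B1–B6, B6–B7, B3–B8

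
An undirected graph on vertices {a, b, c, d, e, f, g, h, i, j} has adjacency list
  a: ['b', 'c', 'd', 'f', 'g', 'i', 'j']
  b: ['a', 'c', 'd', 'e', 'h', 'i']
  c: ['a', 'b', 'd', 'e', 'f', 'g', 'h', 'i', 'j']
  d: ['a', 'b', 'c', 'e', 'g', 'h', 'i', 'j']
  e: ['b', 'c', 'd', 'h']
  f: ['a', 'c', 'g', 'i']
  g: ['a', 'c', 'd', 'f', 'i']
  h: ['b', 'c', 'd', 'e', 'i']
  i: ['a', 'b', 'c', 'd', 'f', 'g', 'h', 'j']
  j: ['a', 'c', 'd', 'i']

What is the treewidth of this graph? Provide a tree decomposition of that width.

The largest bag has 5 vertices, giving width 4; this decomposition certifies tw(G) ≤ 4. Conversely, {b, c, d, e, h} is a clique of size 5, and the vertices of any clique must share a bag in every tree decomposition; so some bag has ≥ 5 vertices and tw(G) ≥ 4. The upper and lower bounds meet at 4, so that is the treewidth.

Treewidth 4.
Bags: B1 = {a, c, d, g, i}  B2 = {a, c, d, i, j}  B3 = {a, c, f, g, i}  B4 = {a, b, c, d, i}  B5 = {b, c, d, h, i}  B6 = {b, c, d, e, h}
Tree: B1–B2, B1–B3, B2–B4, B4–B5, B5–B6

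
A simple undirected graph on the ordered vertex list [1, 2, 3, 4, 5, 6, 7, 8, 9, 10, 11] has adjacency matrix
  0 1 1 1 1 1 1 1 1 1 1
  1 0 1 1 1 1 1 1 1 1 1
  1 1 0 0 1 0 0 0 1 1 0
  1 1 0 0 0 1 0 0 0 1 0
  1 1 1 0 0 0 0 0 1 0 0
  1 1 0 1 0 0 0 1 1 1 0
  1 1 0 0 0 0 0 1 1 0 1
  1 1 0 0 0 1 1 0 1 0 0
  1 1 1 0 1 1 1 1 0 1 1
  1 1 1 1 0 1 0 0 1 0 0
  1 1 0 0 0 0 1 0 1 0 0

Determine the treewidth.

A width-4 tree decomposition is:
Bags: B1 = {1, 2, 6, 8, 9}  B2 = {1, 2, 7, 8, 9}  B3 = {1, 2, 7, 9, 11}  B4 = {1, 2, 6, 9, 10}  B5 = {1, 2, 3, 9, 10}  B6 = {1, 2, 4, 6, 10}  B7 = {1, 2, 3, 5, 9}
Tree: B1–B2, B2–B3, B1–B4, B4–B5, B4–B6, B5–B7
The largest bag has 5 vertices, giving width 4; this decomposition certifies tw(G) ≤ 4. For the lower bound, the 5 vertices {1, 2, 3, 9, 10} are pairwise adjacent, and any tree decomposition puts a clique entirely inside one bag — forcing width ≥ 4. The upper and lower bounds meet at 4, so that is the treewidth.

4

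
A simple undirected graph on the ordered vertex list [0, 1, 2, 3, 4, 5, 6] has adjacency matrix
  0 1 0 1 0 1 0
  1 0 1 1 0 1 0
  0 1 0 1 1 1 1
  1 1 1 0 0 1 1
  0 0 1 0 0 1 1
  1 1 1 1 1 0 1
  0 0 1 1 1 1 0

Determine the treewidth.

3

A width-3 tree decomposition is:
Bags: B1 = {2, 3, 5, 6}  B2 = {2, 4, 5, 6}  B3 = {1, 2, 3, 5}  B4 = {0, 1, 3, 5}
Tree: B1–B2, B1–B3, B3–B4
Every bag has size at most 4, so the width is 4 − 1 = 3 and tw(G) ≤ 3. On the other hand G contains the 4-clique {0, 1, 3, 5}. A clique must lie in a single bag of any decomposition, so no decomposition can have width below 3. The upper and lower bounds meet at 3, so that is the treewidth.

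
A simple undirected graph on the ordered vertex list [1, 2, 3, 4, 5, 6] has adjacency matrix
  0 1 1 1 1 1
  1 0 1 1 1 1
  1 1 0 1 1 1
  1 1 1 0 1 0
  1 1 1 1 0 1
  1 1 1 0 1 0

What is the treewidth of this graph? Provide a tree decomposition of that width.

Every bag has size at most 5, so the width is 5 − 1 = 4 and tw(G) ≤ 4. On the other hand G contains the 5-clique {1, 2, 3, 4, 5}. A clique must lie in a single bag of any decomposition, so no decomposition can have width below 4. Combining the bounds, tw(G) = 4.

Treewidth 4.
One optimal decomposition is:
Bags: B1 = {1, 2, 3, 5, 6}  B2 = {1, 2, 3, 4, 5}
Tree: B1–B2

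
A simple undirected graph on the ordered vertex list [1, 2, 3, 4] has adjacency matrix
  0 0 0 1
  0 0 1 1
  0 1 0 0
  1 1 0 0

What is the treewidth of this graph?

A width-1 tree decomposition is:
Bags: B1 = {1, 4}  B2 = {2, 4}  B3 = {2, 3}
Tree: B1–B2, B2–B3
Every bag has size at most 2, so the width is 2 − 1 = 1 and tw(G) ≤ 1. G has an edge, so its treewidth is at least 1. Therefore the treewidth is 1.

1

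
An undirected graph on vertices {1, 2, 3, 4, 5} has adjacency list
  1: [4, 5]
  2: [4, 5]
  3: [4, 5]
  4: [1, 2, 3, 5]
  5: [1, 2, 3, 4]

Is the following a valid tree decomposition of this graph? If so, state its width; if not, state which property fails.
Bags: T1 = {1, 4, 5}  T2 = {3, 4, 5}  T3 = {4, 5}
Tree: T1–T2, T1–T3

A tree decomposition must satisfy three properties: every vertex lies in some bag; for every edge, both endpoints lie together in some bag; and for every vertex, the bags containing it form a connected subtree. Here vertex 2 appears in no bag, so the decomposition is invalid.

No — vertex 2 appears in no bag.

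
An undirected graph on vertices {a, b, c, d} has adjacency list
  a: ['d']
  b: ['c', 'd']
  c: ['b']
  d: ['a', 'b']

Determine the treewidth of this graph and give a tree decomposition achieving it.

Treewidth 1.
One such decomposition:
Bags: B1 = {b, c}  B2 = {b, d}  B3 = {a, d}
Tree: B1–B2, B2–B3

The largest bag has 2 vertices, giving width 1; this decomposition certifies tw(G) ≤ 1. G has an edge, so its treewidth is at least 1. Combining the bounds, tw(G) = 1.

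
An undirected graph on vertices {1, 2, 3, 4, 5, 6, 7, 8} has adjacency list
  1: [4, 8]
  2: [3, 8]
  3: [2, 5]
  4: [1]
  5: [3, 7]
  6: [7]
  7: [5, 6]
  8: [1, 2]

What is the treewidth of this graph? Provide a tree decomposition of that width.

Treewidth 1.
One optimal decomposition is:
Bags: B1 = {6, 7}  B2 = {5, 7}  B3 = {3, 5}  B4 = {2, 3}  B5 = {2, 8}  B6 = {1, 8}  B7 = {1, 4}
Tree: B1–B2, B2–B3, B3–B4, B4–B5, B5–B6, B6–B7

The largest bag has 2 vertices, giving width 1; this decomposition certifies tw(G) ≤ 1. G has an edge, so its treewidth is at least 1. Combining the bounds, tw(G) = 1.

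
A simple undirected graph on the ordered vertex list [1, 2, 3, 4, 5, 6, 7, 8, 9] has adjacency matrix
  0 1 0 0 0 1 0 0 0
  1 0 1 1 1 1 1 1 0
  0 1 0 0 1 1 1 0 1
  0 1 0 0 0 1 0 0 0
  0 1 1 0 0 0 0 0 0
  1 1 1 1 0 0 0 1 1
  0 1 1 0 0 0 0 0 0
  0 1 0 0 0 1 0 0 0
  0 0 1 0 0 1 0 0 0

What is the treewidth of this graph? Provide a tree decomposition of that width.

The largest bag has 3 vertices, giving width 2; this decomposition certifies tw(G) ≤ 2. For the lower bound, the 3 vertices {3, 6, 9} are pairwise adjacent, and any tree decomposition puts a clique entirely inside one bag — forcing width ≥ 2. Therefore the treewidth is 2.

Treewidth 2.
One optimal decomposition is:
Bags: B1 = {2, 3, 6}  B2 = {2, 6, 8}  B3 = {3, 6, 9}  B4 = {1, 2, 6}  B5 = {2, 3, 7}  B6 = {2, 3, 5}  B7 = {2, 4, 6}
Tree: B1–B2, B1–B3, B1–B4, B1–B5, B1–B6, B1–B7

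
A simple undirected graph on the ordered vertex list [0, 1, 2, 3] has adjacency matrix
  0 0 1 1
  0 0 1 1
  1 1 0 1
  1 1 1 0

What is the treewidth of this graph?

A width-2 tree decomposition is:
Bags: B1 = {0, 2, 3}  B2 = {1, 2, 3}
Tree: B1–B2
Each bag holds 3 vertices, so the decomposition has width 2, which upper-bounds the treewidth. For the lower bound, the 3 vertices {0, 2, 3} are pairwise adjacent, and any tree decomposition puts a clique entirely inside one bag — forcing width ≥ 2. Therefore the treewidth is 2.

2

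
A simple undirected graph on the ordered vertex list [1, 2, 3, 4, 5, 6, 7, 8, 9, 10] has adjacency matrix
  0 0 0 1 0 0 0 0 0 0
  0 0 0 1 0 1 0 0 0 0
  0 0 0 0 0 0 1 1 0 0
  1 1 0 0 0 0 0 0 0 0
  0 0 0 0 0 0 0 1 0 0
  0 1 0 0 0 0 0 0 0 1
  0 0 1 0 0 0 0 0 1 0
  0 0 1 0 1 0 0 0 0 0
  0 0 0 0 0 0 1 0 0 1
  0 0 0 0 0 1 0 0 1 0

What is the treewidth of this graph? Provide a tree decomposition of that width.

Every bag has size at most 2, so the width is 2 − 1 = 1 and tw(G) ≤ 1. G has an edge, so its treewidth is at least 1. Combining the bounds, tw(G) = 1.

Treewidth 1.
Bags: B1 = {5, 8}  B2 = {3, 8}  B3 = {3, 7}  B4 = {7, 9}  B5 = {9, 10}  B6 = {6, 10}  B7 = {2, 6}  B8 = {2, 4}  B9 = {1, 4}
Tree: B1–B2, B2–B3, B3–B4, B4–B5, B5–B6, B6–B7, B7–B8, B8–B9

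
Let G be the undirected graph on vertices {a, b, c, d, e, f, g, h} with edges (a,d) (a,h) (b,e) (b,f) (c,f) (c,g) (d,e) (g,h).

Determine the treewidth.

2

A width-2 tree decomposition is:
Bags: B1 = {b, e, f}  B2 = {c, e, f}  B3 = {c, e, g}  B4 = {e, g, h}  B5 = {a, e, h}  B6 = {a, d, e}
Tree: B1–B2, B2–B3, B3–B4, B4–B5, B5–B6
The largest bag has 3 vertices, giving width 2; this decomposition certifies tw(G) ≤ 2. The edges e–b–f–c–g–h–a–d–e form a cycle, so G is not a tree and its treewidth is at least 2. The upper and lower bounds meet at 2, so that is the treewidth.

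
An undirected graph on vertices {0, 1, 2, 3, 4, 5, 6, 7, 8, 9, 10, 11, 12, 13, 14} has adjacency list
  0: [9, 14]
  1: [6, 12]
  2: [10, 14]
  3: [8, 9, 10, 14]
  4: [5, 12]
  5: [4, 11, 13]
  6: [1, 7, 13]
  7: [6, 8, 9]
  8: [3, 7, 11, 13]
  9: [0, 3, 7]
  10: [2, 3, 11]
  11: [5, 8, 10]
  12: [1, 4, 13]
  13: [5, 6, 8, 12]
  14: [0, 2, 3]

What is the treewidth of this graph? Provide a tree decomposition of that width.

Each bag holds 4 vertices, so the decomposition has width 3, which upper-bounds the treewidth. For the lower bound: the 4 vertex sets {0,2,14}, {10}, {3}, {7,8,9,11} are disjoint, each induces a connected subgraph, and every pair is joined by at least one edge of G. Contracting each set to a single vertex therefore yields K_{4} as a minor, and since treewidth is minor-monotone, tw(G) ≥ tw(K_{4}) = 3. Combining the bounds, tw(G) = 3.

Treewidth 3.
One such decomposition:
Bags: B1 = {0, 2, 10, 14}  B2 = {0, 3, 10, 14}  B3 = {0, 3, 9, 10}  B4 = {3, 9, 10, 11}  B5 = {3, 8, 9, 11}  B6 = {7, 8, 9, 11}  B7 = {5, 7, 8, 11}  B8 = {5, 7, 8, 13}  B9 = {5, 6, 7, 13}  B10 = {4, 5, 6, 13}  B11 = {4, 6, 12, 13}  B12 = {1, 4, 6, 12}
Tree: B1–B2, B2–B3, B3–B4, B4–B5, B5–B6, B6–B7, B7–B8, B8–B9, B9–B10, B10–B11, B11–B12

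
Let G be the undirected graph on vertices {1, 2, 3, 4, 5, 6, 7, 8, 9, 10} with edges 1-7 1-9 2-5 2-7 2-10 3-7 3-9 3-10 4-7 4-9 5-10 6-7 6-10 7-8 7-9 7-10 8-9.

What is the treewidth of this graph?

A width-2 tree decomposition is:
Bags: B1 = {3, 7, 9}  B2 = {3, 7, 10}  B3 = {7, 8, 9}  B4 = {1, 7, 9}  B5 = {4, 7, 9}  B6 = {6, 7, 10}  B7 = {2, 7, 10}  B8 = {2, 5, 10}
Tree: B1–B2, B1–B3, B1–B4, B1–B5, B2–B6, B2–B7, B7–B8
The largest bag has 3 vertices, giving width 2; this decomposition certifies tw(G) ≤ 2. Conversely, {2, 5, 10} is a clique of size 3, and the vertices of any clique must share a bag in every tree decomposition; so some bag has ≥ 3 vertices and tw(G) ≥ 2. The upper and lower bounds meet at 2, so that is the treewidth.

2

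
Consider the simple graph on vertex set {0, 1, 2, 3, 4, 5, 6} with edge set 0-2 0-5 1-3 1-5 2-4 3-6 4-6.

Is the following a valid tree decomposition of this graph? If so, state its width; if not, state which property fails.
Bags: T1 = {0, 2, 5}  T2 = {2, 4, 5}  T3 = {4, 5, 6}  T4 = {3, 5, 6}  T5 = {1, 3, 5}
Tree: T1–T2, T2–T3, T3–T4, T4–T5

Vertex coverage: the bags together contain {0, 1, 2, 3, 4, 5, 6}, the full vertex set. Edge coverage: each edge of G has both endpoints in at least one bag. Running intersection: for every vertex, the bags containing it form a connected subtree. All three properties hold, so this is a valid tree decomposition of width max|bag| − 1 = 2, and hence tw(G) ≤ 2.

Yes; width 2.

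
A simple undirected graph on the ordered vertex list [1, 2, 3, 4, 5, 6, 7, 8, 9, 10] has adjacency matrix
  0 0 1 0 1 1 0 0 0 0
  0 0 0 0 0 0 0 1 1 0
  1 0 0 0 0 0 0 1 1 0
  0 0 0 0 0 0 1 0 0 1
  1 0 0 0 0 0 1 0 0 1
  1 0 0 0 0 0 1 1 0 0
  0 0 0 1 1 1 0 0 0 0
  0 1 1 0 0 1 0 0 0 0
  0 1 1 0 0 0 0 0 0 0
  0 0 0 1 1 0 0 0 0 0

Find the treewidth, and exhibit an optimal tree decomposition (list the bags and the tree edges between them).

Every bag has size at most 3, so the width is 3 − 1 = 2 and tw(G) ≤ 2. The edges 10–4–7–5–10 form a cycle, so G is not a tree and its treewidth is at least 2. Therefore the treewidth is 2.

Treewidth 2.
One such decomposition:
Bags: B1 = {4, 5, 10}  B2 = {4, 5, 7}  B3 = {1, 5, 7}  B4 = {1, 6, 7}  B5 = {1, 3, 6}  B6 = {3, 6, 8}  B7 = {3, 8, 9}  B8 = {2, 8, 9}
Tree: B1–B2, B2–B3, B3–B4, B4–B5, B5–B6, B6–B7, B7–B8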